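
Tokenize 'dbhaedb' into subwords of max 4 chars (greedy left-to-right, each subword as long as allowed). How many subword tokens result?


'dbhaedb' has 7 characters.
Chunking with max size 4:
  Chunk 1: 'dbha' (positions 0-3)
  Chunk 2: 'edb' (positions 4-6)
Total chunks: ceil(7 / 4) = 2

2


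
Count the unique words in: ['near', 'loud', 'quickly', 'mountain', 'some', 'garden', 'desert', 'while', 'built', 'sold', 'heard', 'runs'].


Listing all tokens and tracking unique types:
  Token 1: 'near' -> NEW (unique so far: 1)
  Token 2: 'loud' -> NEW (unique so far: 2)
  Token 3: 'quickly' -> NEW (unique so far: 3)
  Token 4: 'mountain' -> NEW (unique so far: 4)
  Token 5: 'some' -> NEW (unique so far: 5)
  Token 6: 'garden' -> NEW (unique so far: 6)
  Token 7: 'desert' -> NEW (unique so far: 7)
  Token 8: 'while' -> NEW (unique so far: 8)
  Token 9: 'built' -> NEW (unique so far: 9)
  Token 10: 'sold' -> NEW (unique so far: 10)
  Token 11: 'heard' -> NEW (unique so far: 11)
  Token 12: 'runs' -> NEW (unique so far: 12)
Unique types: ('built', 'desert', 'garden', 'heard', 'loud', 'mountain', 'near', 'quickly', 'runs', 'sold', 'some', 'while')
Vocabulary size: 12

12


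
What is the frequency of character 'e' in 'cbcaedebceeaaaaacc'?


Scanning 'cbcaedebceeaaaaacc' for 'e':
  Position 4: 'e' -> MATCH (count: 1)
  Position 6: 'e' -> MATCH (count: 2)
  Position 9: 'e' -> MATCH (count: 3)
  Position 10: 'e' -> MATCH (count: 4)
Total occurrences of 'e': 4

4


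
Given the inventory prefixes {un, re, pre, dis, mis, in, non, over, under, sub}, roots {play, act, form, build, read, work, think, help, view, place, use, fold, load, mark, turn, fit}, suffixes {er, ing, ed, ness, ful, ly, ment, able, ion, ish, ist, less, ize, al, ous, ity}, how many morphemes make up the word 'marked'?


Segmenting 'marked' against the inventory:
  'mark' -> root (morpheme 1)
  'ed' -> suffix (morpheme 2)
Total morphemes: 2

2


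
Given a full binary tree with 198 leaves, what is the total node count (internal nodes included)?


Leaf nodes (terminals): 198
Internal nodes = n - 1 = 198 - 1 = 197
Total = leaves + internal = 198 + 197 = 395

395


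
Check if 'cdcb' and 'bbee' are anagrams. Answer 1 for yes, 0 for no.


Sort characters of 'cdcb': 'bccd'
Sort characters of 'bbee': 'bbee'
Sorted forms differ -> they are NOT anagrams
Result: 0

0


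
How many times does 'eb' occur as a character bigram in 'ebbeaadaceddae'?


Scanning 'ebbeaadaceddae' for bigram 'eb':
  Position 0: 'eb' -> MATCH
  Position 1: 'bb' -> no
  Position 2: 'be' -> no
  Position 3: 'ea' -> no
  Position 4: 'aa' -> no
  Position 5: 'ad' -> no
  Position 6: 'da' -> no
  Position 7: 'ac' -> no
  Position 8: 'ce' -> no
  Position 9: 'ed' -> no
  Position 10: 'dd' -> no
  Position 11: 'da' -> no
  Position 12: 'ae' -> no
Total matches: 1

1


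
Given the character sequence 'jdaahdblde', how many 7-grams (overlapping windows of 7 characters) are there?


String 'jdaahdblde' has length L = 10.
Number of overlapping n-grams = L - n + 1
Substituting: 10 - 7 + 1 = 4

4


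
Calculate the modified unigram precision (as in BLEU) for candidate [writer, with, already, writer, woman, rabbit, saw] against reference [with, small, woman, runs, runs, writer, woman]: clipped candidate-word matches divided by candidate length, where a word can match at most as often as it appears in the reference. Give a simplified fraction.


Reference word counts: {'runs': 2, 'small': 1, 'with': 1, 'woman': 2, 'writer': 1}
Checking each candidate word (with clipping):
  'writer' -> in reference (ref count 1, used 1/1) -> match (matches: 1)
  'with' -> in reference (ref count 1, used 1/1) -> match (matches: 2)
  'already' -> not in reference -> no match (matches: 2)
  'writer' -> ref count 1 already used up (1/1) -> clipped, no match (matches: 2)
  'woman' -> in reference (ref count 2, used 1/2) -> match (matches: 3)
  'rabbit' -> not in reference -> no match (matches: 3)
  'saw' -> not in reference -> no match (matches: 3)
Clipped matches: 3, Candidate length: 7
Precision = 3/7

3/7


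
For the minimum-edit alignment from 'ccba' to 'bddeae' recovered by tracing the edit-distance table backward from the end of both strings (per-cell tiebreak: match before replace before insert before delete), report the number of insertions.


Edit distance = 5. Backtracking from cell (4, 6) with preference match > replace > insert > delete,
then listing the resulting alignment 'ccba' -> 'bddeae' left to right:
  Step 1: insert 'b' [insertion #1]
  Step 2: replace c->d
  Step 3: replace c->d
  Step 4: replace b->e
  Step 5: keep 'a'
  Step 6: insert 'e' [insertion #2]
Total insertions: 2

2


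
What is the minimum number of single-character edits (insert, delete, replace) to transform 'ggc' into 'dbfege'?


Building DP table for s1='ggc' (len 3) and s2='dbfege' (len 6):
       d  b  f  e  g  e
    0  1  2  3  4  5  6
  g 1  1  2  3  4  4  5
  g 2  2  2  3  4  4  5
  c 3  3  3  3  4  5  5
Edit distance = dp[3][6] = 5

5


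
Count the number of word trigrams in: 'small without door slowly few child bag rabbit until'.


Word trigrams from [9] words:
  Trigram 1: (small without door)
  Trigram 2: (without door slowly)
  Trigram 3: (door slowly few)
  Trigram 4: (slowly few child)
  Trigram 5: (few child bag)
  Trigram 6: (child bag rabbit)
  Trigram 7: (bag rabbit until)
Total word trigrams: 9 - 2 = 7

7


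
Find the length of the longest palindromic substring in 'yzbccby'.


Scanning 'yzbccby' for palindromic substrings.
Substring at positions 2-5: 'bccb'.
Check: reverse('bccb') = 'bccb' -> palindrome confirmed.
Neighbouring characters ('z' / 'y') break symmetry, so it cannot extend further.
No longer palindromic substring exists; longest length = 4

4


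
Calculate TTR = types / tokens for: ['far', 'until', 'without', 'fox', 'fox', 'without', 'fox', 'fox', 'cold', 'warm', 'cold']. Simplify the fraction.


Tokens: 11
Unique types: ('cold', 'far', 'fox', 'until', 'warm', 'without') = 6
TTR = 6/11
Already in lowest terms.

6/11


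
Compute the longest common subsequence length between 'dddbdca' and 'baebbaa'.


DP table for LCS of 'dddbdca' and 'baebbaa':
       b  a  e  b  b  a  a
    0  0  0  0  0  0  0  0
  d 0  0  0  0  0  0  0  0
  d 0  0  0  0  0  0  0  0
  d 0  0  0  0  0  0  0  0
  b 0  1  1  1  1  1  1  1
  d 0  1  1  1  1  1  1  1
  c 0  1  1  1  1  1  1  1
  a 0  1  2  2  2  2  2  2
LCS: 'ba'
LCS length = 2

2


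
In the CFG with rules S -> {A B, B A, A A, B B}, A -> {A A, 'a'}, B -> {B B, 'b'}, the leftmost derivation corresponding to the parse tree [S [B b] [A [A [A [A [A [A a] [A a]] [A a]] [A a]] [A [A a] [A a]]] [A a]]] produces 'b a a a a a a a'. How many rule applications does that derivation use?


Every bracketed nonterminal node [X ...] in the tree is produced by exactly one rule application.
Reading the tree off as a leftmost derivation:
  Step 1: S  =>  B A   (applied S -> B A)
  Step 2: B A  =>  b A   (applied B -> b)
  Step 3: b A  =>  b A A   (applied A -> A A)
  Step 4: b A A  =>  b A A A   (applied A -> A A)
  Step 5: b A A A  =>  b A A A A   (applied A -> A A)
  Step 6: b A A A A  =>  b A A A A A   (applied A -> A A)
  Step 7: b A A A A A  =>  b A A A A A A   (applied A -> A A)
  Step 8: b A A A A A A  =>  b a A A A A A   (applied A -> a)
  Step 9: b a A A A A A  =>  b a a A A A A   (applied A -> a)
  Step 10: b a a A A A A  =>  b a a a A A A   (applied A -> a)
  Step 11: b a a a A A A  =>  b a a a a A A   (applied A -> a)
  Step 12: b a a a a A A  =>  b a a a a A A A   (applied A -> A A)
  Step 13: b a a a a A A A  =>  b a a a a a A A   (applied A -> a)
  Step 14: b a a a a a A A  =>  b a a a a a a A   (applied A -> a)
  Step 15: b a a a a a a A  =>  b a a a a a a a   (applied A -> a)
Final yield: b a a a a a a a
Total rewrite steps: 15

15


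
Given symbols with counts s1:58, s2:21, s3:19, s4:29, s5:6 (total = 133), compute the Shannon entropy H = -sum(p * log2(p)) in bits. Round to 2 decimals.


Computing entropy H = -sum(p_i * log2(p_i)):
  s1: p = 58/133 = 0.4361, -p*log2(p) = 0.5221
  s2: p = 21/133 = 0.1579, -p*log2(p) = 0.4205
  s3: p = 19/133 = 0.1429, -p*log2(p) = 0.4011
  s4: p = 29/133 = 0.2180, -p*log2(p) = 0.4791
  s5: p = 6/133 = 0.0451, -p*log2(p) = 0.2017
H = sum of terms = 2.0245
Rounded to 2 decimals: 2.02

2.02


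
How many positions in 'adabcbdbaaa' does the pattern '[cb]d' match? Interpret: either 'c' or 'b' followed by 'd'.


Pattern: [cb]d means either 'c' or 'b' followed by 'd'.
Scanning 'adabcbdbaaa' position-by-position:
  Pos 0: window 'ad' -> no
  Pos 1: window 'da' -> no
  Pos 2: window 'ab' -> no
  Pos 3: window 'bc' -> no
  Pos 4: window 'cb' -> no
  Pos 5: window 'bd' -> MATCH
  Pos 6: window 'db' -> no
  Pos 7: window 'ba' -> no
  Pos 8: window 'aa' -> no
  Pos 9: window 'aa' -> no
  Pos 10: window 'a' -> no
Total matches: 1

1


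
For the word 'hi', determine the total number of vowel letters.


Scanning each character of 'hi':
  Position 1: 'h' -> consonant (running count: 0)
  Position 2: 'i' -> vowel (running count: 1)
Total vowels: 1

1


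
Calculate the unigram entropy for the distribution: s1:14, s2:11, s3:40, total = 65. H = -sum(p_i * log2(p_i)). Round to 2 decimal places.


Computing entropy H = -sum(p_i * log2(p_i)):
  s1: p = 14/65 = 0.2154, -p*log2(p) = 0.4771
  s2: p = 11/65 = 0.1692, -p*log2(p) = 0.4337
  s3: p = 40/65 = 0.6154, -p*log2(p) = 0.4310
H = sum of terms = 1.3418
Rounded to 2 decimals: 1.34

1.34


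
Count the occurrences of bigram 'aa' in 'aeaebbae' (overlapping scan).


Scanning 'aeaebbae' for bigram 'aa':
  Position 0: 'ae' -> no
  Position 1: 'ea' -> no
  Position 2: 'ae' -> no
  Position 3: 'eb' -> no
  Position 4: 'bb' -> no
  Position 5: 'ba' -> no
  Position 6: 'ae' -> no
Total matches: 0

0


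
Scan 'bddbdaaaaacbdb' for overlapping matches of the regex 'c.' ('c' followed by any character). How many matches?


Pattern: c. means 'c' followed by any character.
Scanning 'bddbdaaaaacbdb' position-by-position:
  Pos 0: window 'bd' -> no
  Pos 1: window 'dd' -> no
  Pos 2: window 'db' -> no
  Pos 3: window 'bd' -> no
  Pos 4: window 'da' -> no
  Pos 5: window 'aa' -> no
  Pos 6: window 'aa' -> no
  Pos 7: window 'aa' -> no
  Pos 8: window 'aa' -> no
  Pos 9: window 'ac' -> no
  Pos 10: window 'cb' -> MATCH
  Pos 11: window 'bd' -> no
  Pos 12: window 'db' -> no
  Pos 13: window 'b' -> no
Total matches: 1

1


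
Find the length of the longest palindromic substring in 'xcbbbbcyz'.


Scanning 'xcbbbbcyz' for palindromic substrings.
Substring at positions 1-6: 'cbbbbc'.
Check: reverse('cbbbbc') = 'cbbbbc' -> palindrome confirmed.
Neighbouring characters ('x' / 'y') break symmetry, so it cannot extend further.
No longer palindromic substring exists; longest length = 6

6


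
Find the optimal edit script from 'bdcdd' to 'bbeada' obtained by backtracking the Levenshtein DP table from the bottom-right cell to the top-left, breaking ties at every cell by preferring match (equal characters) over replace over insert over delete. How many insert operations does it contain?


Edit distance = 4. Backtracking from cell (5, 6) with preference match > replace > insert > delete,
then listing the resulting alignment 'bdcdd' -> 'bbeada' left to right:
  Step 1: insert 'b' [insertion #1]
  Step 2: keep 'b'
  Step 3: replace d->e
  Step 4: replace c->a
  Step 5: keep 'd'
  Step 6: replace d->a
Total insertions: 1

1


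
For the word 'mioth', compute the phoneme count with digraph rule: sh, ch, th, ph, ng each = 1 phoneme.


Parsing 'mioth' greedily, digraphs first:
  'm' -> consonant phoneme (phonemes so far: 1)
  'i' -> vowel phoneme (phonemes so far: 2)
  'o' -> vowel phoneme (phonemes so far: 3)
  'th' -> digraph (1 consonant phoneme) (phonemes so far: 4)
Total phonemes: 4

4


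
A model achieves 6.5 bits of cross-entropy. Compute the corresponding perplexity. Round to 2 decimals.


Perplexity formula: PP = 2^H
H = 6.5
PP = 2^6.5
Decompose: 2^6.5 = 2^6 * 2^0.5 = 2^6 * sqrt(2)
2^6 = 64, sqrt(2) ~ 1.4142136
PP ~ 64 * 1.4142136 = 90.5096704
Rounded to 2 decimals: 90.51

90.51


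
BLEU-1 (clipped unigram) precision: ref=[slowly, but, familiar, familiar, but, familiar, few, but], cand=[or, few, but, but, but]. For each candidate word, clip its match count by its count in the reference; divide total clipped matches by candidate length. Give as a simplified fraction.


Reference word counts: {'but': 3, 'familiar': 3, 'few': 1, 'slowly': 1}
Checking each candidate word (with clipping):
  'or' -> not in reference -> no match (matches: 0)
  'few' -> in reference (ref count 1, used 1/1) -> match (matches: 1)
  'but' -> in reference (ref count 3, used 1/3) -> match (matches: 2)
  'but' -> in reference (ref count 3, used 2/3) -> match (matches: 3)
  'but' -> in reference (ref count 3, used 3/3) -> match (matches: 4)
Clipped matches: 4, Candidate length: 5
Precision = 4/5

4/5


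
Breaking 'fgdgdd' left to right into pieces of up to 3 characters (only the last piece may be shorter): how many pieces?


'fgdgdd' has 6 characters.
Chunking with max size 3:
  Chunk 1: 'fgd' (positions 0-2)
  Chunk 2: 'gdd' (positions 3-5)
Total chunks: ceil(6 / 3) = 2

2


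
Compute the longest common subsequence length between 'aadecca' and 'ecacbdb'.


DP table for LCS of 'aadecca' and 'ecacbdb':
       e  c  a  c  b  d  b
    0  0  0  0  0  0  0  0
  a 0  0  0  1  1  1  1  1
  a 0  0  0  1  1  1  1  1
  d 0  0  0  1  1  1  2  2
  e 0  1  1  1  1  1  2  2
  c 0  1  2  2  2  2  2  2
  c 0  1  2  2  3  3  3  3
  a 0  1  2  3  3  3  3  3
LCS: 'ecc'
LCS length = 3

3


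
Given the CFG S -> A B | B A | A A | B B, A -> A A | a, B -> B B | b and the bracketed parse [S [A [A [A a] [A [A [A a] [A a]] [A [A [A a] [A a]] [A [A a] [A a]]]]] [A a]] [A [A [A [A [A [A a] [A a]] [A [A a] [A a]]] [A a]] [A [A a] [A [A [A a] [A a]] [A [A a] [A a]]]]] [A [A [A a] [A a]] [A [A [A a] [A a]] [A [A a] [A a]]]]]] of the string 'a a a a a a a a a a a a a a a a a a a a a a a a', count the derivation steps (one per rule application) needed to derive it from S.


Every bracketed nonterminal node [X ...] in the tree is produced by exactly one rule application.
Reading the tree off as a leftmost derivation:
  Step 1: S  =>  A A   (applied S -> A A)
  Step 2: A A  =>  A A A   (applied A -> A A)
  Step 3: A A A  =>  A A A A   (applied A -> A A)
  Step 4: A A A A  =>  a A A A   (applied A -> a)
  Step 5: a A A A  =>  a A A A A   (applied A -> A A)
  Step 6: a A A A A  =>  a A A A A A   (applied A -> A A)
  Step 7: a A A A A A  =>  a a A A A A   (applied A -> a)
  Step 8: a a A A A A  =>  a a a A A A   (applied A -> a)
  Step 9: a a a A A A  =>  a a a A A A A   (applied A -> A A)
  Step 10: a a a A A A A  =>  a a a A A A A A   (applied A -> A A)
  Step 11: a a a A A A A A  =>  a a a a A A A A   (applied A -> a)
  Step 12: a a a a A A A A  =>  a a a a a A A A   (applied A -> a)
  Step 13: a a a a a A A A  =>  a a a a a A A A A   (applied A -> A A)
  Step 14: a a a a a A A A A  =>  a a a a a a A A A   (applied A -> a)
  Step 15: a a a a a a A A A  =>  a a a a a a a A A   (applied A -> a)
  Step 16: a a a a a a a A A  =>  a a a a a a a a A   (applied A -> a)
  Step 17: a a a a a a a a A  =>  a a a a a a a a A A   (applied A -> A A)
  Step 18: a a a a a a a a A A  =>  a a a a a a a a A A A   (applied A -> A A)
  Step 19: a a a a a a a a A A A  =>  a a a a a a a a A A A A   (applied A -> A A)
  Step 20: a a a a a a a a A A A A  =>  a a a a a a a a A A A A A   (applied A -> A A)
  Step 21: a a a a a a a a A A A A A  =>  a a a a a a a a A A A A A A   (applied A -> A A)
  Step 22: a a a a a a a a A A A A A A  =>  a a a a a a a a a A A A A A   (applied A -> a)
  Step 23: a a a a a a a a a A A A A A  =>  a a a a a a a a a a A A A A   (applied A -> a)
  Step 24: a a a a a a a a a a A A A A  =>  a a a a a a a a a a A A A A A   (applied A -> A A)
  Step 25: a a a a a a a a a a A A A A A  =>  a a a a a a a a a a a A A A A   (applied A -> a)
  Step 26: a a a a a a a a a a a A A A A  =>  a a a a a a a a a a a a A A A   (applied A -> a)
  Step 27: a a a a a a a a a a a a A A A  =>  a a a a a a a a a a a a a A A   (applied A -> a)
  Step 28: a a a a a a a a a a a a a A A  =>  a a a a a a a a a a a a a A A A   (applied A -> A A)
  Step 29: a a a a a a a a a a a a a A A A  =>  a a a a a a a a a a a a a a A A   (applied A -> a)
  Step 30: a a a a a a a a a a a a a a A A  =>  a a a a a a a a a a a a a a A A A   (applied A -> A A)
  Step 31: a a a a a a a a a a a a a a A A A  =>  a a a a a a a a a a a a a a A A A A   (applied A -> A A)
  Step 32: a a a a a a a a a a a a a a A A A A  =>  a a a a a a a a a a a a a a a A A A   (applied A -> a)
  Step 33: a a a a a a a a a a a a a a a A A A  =>  a a a a a a a a a a a a a a a a A A   (applied A -> a)
  Step 34: a a a a a a a a a a a a a a a a A A  =>  a a a a a a a a a a a a a a a a A A A   (applied A -> A A)
  Step 35: a a a a a a a a a a a a a a a a A A A  =>  a a a a a a a a a a a a a a a a a A A   (applied A -> a)
  Step 36: a a a a a a a a a a a a a a a a a A A  =>  a a a a a a a a a a a a a a a a a a A   (applied A -> a)
  Step 37: a a a a a a a a a a a a a a a a a a A  =>  a a a a a a a a a a a a a a a a a a A A   (applied A -> A A)
  Step 38: a a a a a a a a a a a a a a a a a a A A  =>  a a a a a a a a a a a a a a a a a a A A A   (applied A -> A A)
  Step 39: a a a a a a a a a a a a a a a a a a A A A  =>  a a a a a a a a a a a a a a a a a a a A A   (applied A -> a)
  Step 40: a a a a a a a a a a a a a a a a a a a A A  =>  a a a a a a a a a a a a a a a a a a a a A   (applied A -> a)
  Step 41: a a a a a a a a a a a a a a a a a a a a A  =>  a a a a a a a a a a a a a a a a a a a a A A   (applied A -> A A)
  Step 42: a a a a a a a a a a a a a a a a a a a a A A  =>  a a a a a a a a a a a a a a a a a a a a A A A   (applied A -> A A)
  Step 43: a a a a a a a a a a a a a a a a a a a a A A A  =>  a a a a a a a a a a a a a a a a a a a a a A A   (applied A -> a)
  Step 44: a a a a a a a a a a a a a a a a a a a a a A A  =>  a a a a a a a a a a a a a a a a a a a a a a A   (applied A -> a)
  Step 45: a a a a a a a a a a a a a a a a a a a a a a A  =>  a a a a a a a a a a a a a a a a a a a a a a A A   (applied A -> A A)
  Step 46: a a a a a a a a a a a a a a a a a a a a a a A A  =>  a a a a a a a a a a a a a a a a a a a a a a a A   (applied A -> a)
  Step 47: a a a a a a a a a a a a a a a a a a a a a a a A  =>  a a a a a a a a a a a a a a a a a a a a a a a a   (applied A -> a)
Final yield: a a a a a a a a a a a a a a a a a a a a a a a a
Total rewrite steps: 47

47


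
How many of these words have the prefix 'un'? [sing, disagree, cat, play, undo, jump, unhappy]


Checking each word for prefix 'un':
  'sing' -> no (count: 0)
  'disagree' -> no (count: 0)
  'cat' -> no (count: 0)
  'play' -> no (count: 0)
  'undo' -> YES, starts with 'un' (count: 1)
  'jump' -> no (count: 1)
  'unhappy' -> YES, starts with 'un' (count: 2)
Total with prefix 'un': 2

2


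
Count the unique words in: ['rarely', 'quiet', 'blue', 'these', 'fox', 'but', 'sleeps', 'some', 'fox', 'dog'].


Listing all tokens and tracking unique types:
  Token 1: 'rarely' -> NEW (unique so far: 1)
  Token 2: 'quiet' -> NEW (unique so far: 2)
  Token 3: 'blue' -> NEW (unique so far: 3)
  Token 4: 'these' -> NEW (unique so far: 4)
  Token 5: 'fox' -> NEW (unique so far: 5)
  Token 6: 'but' -> NEW (unique so far: 6)
  Token 7: 'sleeps' -> NEW (unique so far: 7)
  Token 8: 'some' -> NEW (unique so far: 8)
  Token 9: 'fox' -> duplicate (unique so far: 8)
  Token 10: 'dog' -> NEW (unique so far: 9)
Unique types: ('blue', 'but', 'dog', 'fox', 'quiet', 'rarely', 'sleeps', 'some', 'these')
Vocabulary size: 9

9


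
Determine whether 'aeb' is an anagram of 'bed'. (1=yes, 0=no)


Sort characters of 'aeb': 'abe'
Sort characters of 'bed': 'bde'
Sorted forms differ -> they are NOT anagrams
Result: 0

0


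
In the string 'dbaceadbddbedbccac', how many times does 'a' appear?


Scanning 'dbaceadbddbedbccac' for 'a':
  Position 2: 'a' -> MATCH (count: 1)
  Position 5: 'a' -> MATCH (count: 2)
  Position 16: 'a' -> MATCH (count: 3)
Total occurrences of 'a': 3

3


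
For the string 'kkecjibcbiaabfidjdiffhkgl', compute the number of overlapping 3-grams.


String 'kkecjibcbiaabfidjdiffhkgl' has length L = 25.
Number of overlapping n-grams = L - n + 1
Substituting: 25 - 3 + 1 = 23

23


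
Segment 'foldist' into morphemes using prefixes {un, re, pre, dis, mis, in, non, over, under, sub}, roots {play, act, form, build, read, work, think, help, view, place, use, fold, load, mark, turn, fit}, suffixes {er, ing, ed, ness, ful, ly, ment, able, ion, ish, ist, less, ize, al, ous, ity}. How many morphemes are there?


Segmenting 'foldist' against the inventory:
  'fold' -> root (morpheme 1)
  'ist' -> suffix (morpheme 2)
Total morphemes: 2

2


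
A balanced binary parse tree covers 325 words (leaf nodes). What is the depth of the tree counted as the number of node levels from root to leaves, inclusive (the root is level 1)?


In a balanced binary tree with n leaves the deepest leaf is ceil(log2(n)) edges below the root,
so counting node levels inclusive of root and leaves gives ceil(log2(n)) + 1 levels.
log2(325) = 8.3443
ceil(8.3443) = 9
levels = 9 + 1 = 10

10


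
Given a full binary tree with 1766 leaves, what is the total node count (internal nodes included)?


Leaf nodes (terminals): 1766
Internal nodes = n - 1 = 1766 - 1 = 1765
Total = leaves + internal = 1766 + 1765 = 3531

3531


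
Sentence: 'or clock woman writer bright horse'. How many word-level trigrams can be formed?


Word trigrams from [6] words:
  Trigram 1: (or clock woman)
  Trigram 2: (clock woman writer)
  Trigram 3: (woman writer bright)
  Trigram 4: (writer bright horse)
Total word trigrams: 6 - 2 = 4

4


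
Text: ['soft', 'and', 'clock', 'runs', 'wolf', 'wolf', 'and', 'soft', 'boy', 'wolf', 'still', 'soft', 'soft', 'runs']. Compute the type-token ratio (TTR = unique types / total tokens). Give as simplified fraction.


Tokens: 14
Unique types: ('and', 'boy', 'clock', 'runs', 'soft', 'still', 'wolf') = 7
TTR = 7/14
Simplify: divide both by 7 -> 1/2
TTR = 1/2

1/2


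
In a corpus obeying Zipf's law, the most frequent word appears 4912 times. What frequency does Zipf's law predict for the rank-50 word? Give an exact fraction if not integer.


Zipf's law: freq(rank) = f1 / rank
f1 = 4912, rank = 50
freq = 4912 / 50
GCD(4912, 50) = 2
Simplified: 2456/25

2456/25


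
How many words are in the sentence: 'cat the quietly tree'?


Counting words by splitting on spaces:
  Word 1: 'cat'
  Word 2: 'the'
  Word 3: 'quietly'
  Word 4: 'tree'
Total words: 4

4


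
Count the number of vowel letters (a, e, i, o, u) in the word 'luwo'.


Scanning each character of 'luwo':
  Position 1: 'l' -> consonant (running count: 0)
  Position 2: 'u' -> vowel (running count: 1)
  Position 3: 'w' -> consonant (running count: 1)
  Position 4: 'o' -> vowel (running count: 2)
Total vowels: 2

2


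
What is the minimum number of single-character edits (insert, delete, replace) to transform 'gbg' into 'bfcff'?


Building DP table for s1='gbg' (len 3) and s2='bfcff' (len 5):
       b  f  c  f  f
    0  1  2  3  4  5
  g 1  1  2  3  4  5
  b 2  1  2  3  4  5
  g 3  2  2  3  4  5
Edit distance = dp[3][5] = 5

5


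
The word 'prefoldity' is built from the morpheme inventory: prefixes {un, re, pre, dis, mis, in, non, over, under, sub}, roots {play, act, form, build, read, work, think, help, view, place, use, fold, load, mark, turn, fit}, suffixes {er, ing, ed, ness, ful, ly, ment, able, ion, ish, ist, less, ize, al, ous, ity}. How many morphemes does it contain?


Segmenting 'prefoldity' against the inventory:
  'pre' -> prefix (morpheme 1)
  'fold' -> root (morpheme 2)
  'ity' -> suffix (morpheme 3)
Total morphemes: 3

3


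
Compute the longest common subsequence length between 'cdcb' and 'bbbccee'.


DP table for LCS of 'cdcb' and 'bbbccee':
       b  b  b  c  c  e  e
    0  0  0  0  0  0  0  0
  c 0  0  0  0  1  1  1  1
  d 0  0  0  0  1  1  1  1
  c 0  0  0  0  1  2  2  2
  b 0  1  1  1  1  2  2  2
LCS: 'cc'
LCS length = 2

2


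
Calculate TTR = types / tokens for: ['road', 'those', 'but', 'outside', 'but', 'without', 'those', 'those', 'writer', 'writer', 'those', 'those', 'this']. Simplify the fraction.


Tokens: 13
Unique types: ('but', 'outside', 'road', 'this', 'those', 'without', 'writer') = 7
TTR = 7/13
Already in lowest terms.

7/13


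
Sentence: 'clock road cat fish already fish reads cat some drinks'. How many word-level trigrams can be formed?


Word trigrams from [10] words:
  Trigram 1: (clock road cat)
  Trigram 2: (road cat fish)
  Trigram 3: (cat fish already)
  Trigram 4: (fish already fish)
  Trigram 5: (already fish reads)
  Trigram 6: (fish reads cat)
  Trigram 7: (reads cat some)
  Trigram 8: (cat some drinks)
Total word trigrams: 10 - 2 = 8

8


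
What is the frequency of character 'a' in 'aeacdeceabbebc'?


Scanning 'aeacdeceabbebc' for 'a':
  Position 0: 'a' -> MATCH (count: 1)
  Position 2: 'a' -> MATCH (count: 2)
  Position 8: 'a' -> MATCH (count: 3)
Total occurrences of 'a': 3

3


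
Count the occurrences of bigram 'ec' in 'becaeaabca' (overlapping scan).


Scanning 'becaeaabca' for bigram 'ec':
  Position 0: 'be' -> no
  Position 1: 'ec' -> MATCH
  Position 2: 'ca' -> no
  Position 3: 'ae' -> no
  Position 4: 'ea' -> no
  Position 5: 'aa' -> no
  Position 6: 'ab' -> no
  Position 7: 'bc' -> no
  Position 8: 'ca' -> no
Total matches: 1

1


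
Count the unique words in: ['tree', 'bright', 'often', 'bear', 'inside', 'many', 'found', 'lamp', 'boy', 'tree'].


Listing all tokens and tracking unique types:
  Token 1: 'tree' -> NEW (unique so far: 1)
  Token 2: 'bright' -> NEW (unique so far: 2)
  Token 3: 'often' -> NEW (unique so far: 3)
  Token 4: 'bear' -> NEW (unique so far: 4)
  Token 5: 'inside' -> NEW (unique so far: 5)
  Token 6: 'many' -> NEW (unique so far: 6)
  Token 7: 'found' -> NEW (unique so far: 7)
  Token 8: 'lamp' -> NEW (unique so far: 8)
  Token 9: 'boy' -> NEW (unique so far: 9)
  Token 10: 'tree' -> duplicate (unique so far: 9)
Unique types: ('bear', 'boy', 'bright', 'found', 'inside', 'lamp', 'many', 'often', 'tree')
Vocabulary size: 9

9


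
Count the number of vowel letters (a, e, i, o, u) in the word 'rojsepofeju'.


Scanning each character of 'rojsepofeju':
  Position 1: 'r' -> consonant (running count: 0)
  Position 2: 'o' -> vowel (running count: 1)
  Position 3: 'j' -> consonant (running count: 1)
  Position 4: 's' -> consonant (running count: 1)
  Position 5: 'e' -> vowel (running count: 2)
  Position 6: 'p' -> consonant (running count: 2)
  Position 7: 'o' -> vowel (running count: 3)
  Position 8: 'f' -> consonant (running count: 3)
  Position 9: 'e' -> vowel (running count: 4)
  Position 10: 'j' -> consonant (running count: 4)
  Position 11: 'u' -> vowel (running count: 5)
Total vowels: 5

5


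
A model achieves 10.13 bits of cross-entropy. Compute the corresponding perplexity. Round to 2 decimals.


Perplexity formula: PP = 2^H
H = 10.13
PP = 2^10.13
Decompose: 2^10.13 = 2^10 * 2^0.13
2^10 = 1024, 2^0.13 ~ 1.0942937
PP ~ 1024 * 1.0942937 = 1120.5567488
Rounded to 2 decimals: 1120.56

1120.56


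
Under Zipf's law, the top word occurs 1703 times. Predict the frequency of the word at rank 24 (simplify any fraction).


Zipf's law: freq(rank) = f1 / rank
f1 = 1703, rank = 24
freq = 1703 / 24
GCD(1703, 24) = 1
Simplified: 1703/24

1703/24


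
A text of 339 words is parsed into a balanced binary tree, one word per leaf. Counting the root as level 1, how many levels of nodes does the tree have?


In a balanced binary tree with n leaves the deepest leaf is ceil(log2(n)) edges below the root,
so counting node levels inclusive of root and leaves gives ceil(log2(n)) + 1 levels.
log2(339) = 8.4051
ceil(8.4051) = 9
levels = 9 + 1 = 10

10


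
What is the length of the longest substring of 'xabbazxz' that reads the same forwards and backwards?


Scanning 'xabbazxz' for palindromic substrings.
Substring at positions 1-4: 'abba'.
Check: reverse('abba') = 'abba' -> palindrome confirmed.
Neighbouring characters ('x' / 'z') break symmetry, so it cannot extend further.
No longer palindromic substring exists; longest length = 4

4


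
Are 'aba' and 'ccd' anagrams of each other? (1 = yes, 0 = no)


Sort characters of 'aba': 'aab'
Sort characters of 'ccd': 'ccd'
Sorted forms differ -> they are NOT anagrams
Result: 0

0


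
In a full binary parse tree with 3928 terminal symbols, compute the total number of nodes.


Leaf nodes (terminals): 3928
Internal nodes = n - 1 = 3928 - 1 = 3927
Total = leaves + internal = 3928 + 3927 = 7855

7855


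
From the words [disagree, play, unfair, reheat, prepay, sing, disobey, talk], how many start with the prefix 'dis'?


Checking each word for prefix 'dis':
  'disagree' -> YES, starts with 'dis' (count: 1)
  'play' -> no (count: 1)
  'unfair' -> no (count: 1)
  'reheat' -> no (count: 1)
  'prepay' -> no (count: 1)
  'sing' -> no (count: 1)
  'disobey' -> YES, starts with 'dis' (count: 2)
  'talk' -> no (count: 2)
Total with prefix 'dis': 2

2


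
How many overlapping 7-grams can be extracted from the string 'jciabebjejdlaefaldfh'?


String 'jciabebjejdlaefaldfh' has length L = 20.
Number of overlapping n-grams = L - n + 1
Substituting: 20 - 7 + 1 = 14

14


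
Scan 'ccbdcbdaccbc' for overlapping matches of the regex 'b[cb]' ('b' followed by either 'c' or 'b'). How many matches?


Pattern: b[cb] means 'b' followed by either 'c' or 'b'.
Scanning 'ccbdcbdaccbc' position-by-position:
  Pos 0: window 'cc' -> no
  Pos 1: window 'cb' -> no
  Pos 2: window 'bd' -> no
  Pos 3: window 'dc' -> no
  Pos 4: window 'cb' -> no
  Pos 5: window 'bd' -> no
  Pos 6: window 'da' -> no
  Pos 7: window 'ac' -> no
  Pos 8: window 'cc' -> no
  Pos 9: window 'cb' -> no
  Pos 10: window 'bc' -> MATCH
  Pos 11: window 'c' -> no
Total matches: 1

1


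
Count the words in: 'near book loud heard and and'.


Counting words by splitting on spaces:
  Word 1: 'near'
  Word 2: 'book'
  Word 3: 'loud'
  Word 4: 'heard'
  Word 5: 'and'
  Word 6: 'and'
Total words: 6

6


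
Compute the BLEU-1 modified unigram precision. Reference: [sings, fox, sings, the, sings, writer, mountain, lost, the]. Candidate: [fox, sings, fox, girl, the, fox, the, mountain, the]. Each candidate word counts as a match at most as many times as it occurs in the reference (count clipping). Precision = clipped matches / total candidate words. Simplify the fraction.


Reference word counts: {'fox': 1, 'lost': 1, 'mountain': 1, 'sings': 3, 'the': 2, 'writer': 1}
Checking each candidate word (with clipping):
  'fox' -> in reference (ref count 1, used 1/1) -> match (matches: 1)
  'sings' -> in reference (ref count 3, used 1/3) -> match (matches: 2)
  'fox' -> ref count 1 already used up (1/1) -> clipped, no match (matches: 2)
  'girl' -> not in reference -> no match (matches: 2)
  'the' -> in reference (ref count 2, used 1/2) -> match (matches: 3)
  'fox' -> ref count 1 already used up (1/1) -> clipped, no match (matches: 3)
  'the' -> in reference (ref count 2, used 2/2) -> match (matches: 4)
  'mountain' -> in reference (ref count 1, used 1/1) -> match (matches: 5)
  'the' -> ref count 2 already used up (2/2) -> clipped, no match (matches: 5)
Clipped matches: 5, Candidate length: 9
Precision = 5/9

5/9


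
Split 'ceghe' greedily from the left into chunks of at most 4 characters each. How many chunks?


'ceghe' has 5 characters.
Chunking with max size 4:
  Chunk 1: 'cegh' (positions 0-3)
  Chunk 2: 'e' (positions 4-4)
Total chunks: ceil(5 / 4) = 2

2


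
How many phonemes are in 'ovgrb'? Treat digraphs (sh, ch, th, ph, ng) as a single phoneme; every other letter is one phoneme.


Parsing 'ovgrb' greedily, digraphs first:
  'o' -> vowel phoneme (phonemes so far: 1)
  'v' -> consonant phoneme (phonemes so far: 2)
  'g' -> consonant phoneme (phonemes so far: 3)
  'r' -> consonant phoneme (phonemes so far: 4)
  'b' -> consonant phoneme (phonemes so far: 5)
Total phonemes: 5

5


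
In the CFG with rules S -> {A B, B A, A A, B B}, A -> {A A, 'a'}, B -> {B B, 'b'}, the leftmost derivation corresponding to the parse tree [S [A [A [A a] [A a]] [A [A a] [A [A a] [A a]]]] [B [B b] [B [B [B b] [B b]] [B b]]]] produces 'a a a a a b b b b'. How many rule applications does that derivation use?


Every bracketed nonterminal node [X ...] in the tree is produced by exactly one rule application.
Reading the tree off as a leftmost derivation:
  Step 1: S  =>  A B   (applied S -> A B)
  Step 2: A B  =>  A A B   (applied A -> A A)
  Step 3: A A B  =>  A A A B   (applied A -> A A)
  Step 4: A A A B  =>  a A A B   (applied A -> a)
  Step 5: a A A B  =>  a a A B   (applied A -> a)
  Step 6: a a A B  =>  a a A A B   (applied A -> A A)
  Step 7: a a A A B  =>  a a a A B   (applied A -> a)
  Step 8: a a a A B  =>  a a a A A B   (applied A -> A A)
  Step 9: a a a A A B  =>  a a a a A B   (applied A -> a)
  Step 10: a a a a A B  =>  a a a a a B   (applied A -> a)
  Step 11: a a a a a B  =>  a a a a a B B   (applied B -> B B)
  Step 12: a a a a a B B  =>  a a a a a b B   (applied B -> b)
  Step 13: a a a a a b B  =>  a a a a a b B B   (applied B -> B B)
  Step 14: a a a a a b B B  =>  a a a a a b B B B   (applied B -> B B)
  Step 15: a a a a a b B B B  =>  a a a a a b b B B   (applied B -> b)
  Step 16: a a a a a b b B B  =>  a a a a a b b b B   (applied B -> b)
  Step 17: a a a a a b b b B  =>  a a a a a b b b b   (applied B -> b)
Final yield: a a a a a b b b b
Total rewrite steps: 17

17


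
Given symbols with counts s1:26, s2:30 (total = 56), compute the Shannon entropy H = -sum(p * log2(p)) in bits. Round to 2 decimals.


Computing entropy H = -sum(p_i * log2(p_i)):
  s1: p = 26/56 = 0.4643, -p*log2(p) = 0.5139
  s2: p = 30/56 = 0.5357, -p*log2(p) = 0.4824
H = sum of terms = 0.9963
Rounded to 2 decimals: 1.00

1.00


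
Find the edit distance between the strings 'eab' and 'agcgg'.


Building DP table for s1='eab' (len 3) and s2='agcgg' (len 5):
       a  g  c  g  g
    0  1  2  3  4  5
  e 1  1  2  3  4  5
  a 2  1  2  3  4  5
  b 3  2  2  3  4  5
Edit distance = dp[3][5] = 5

5


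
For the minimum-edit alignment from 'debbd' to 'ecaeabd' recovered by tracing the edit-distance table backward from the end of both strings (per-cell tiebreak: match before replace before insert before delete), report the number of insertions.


Edit distance = 4. Backtracking from cell (5, 7) with preference match > replace > insert > delete,
then listing the resulting alignment 'debbd' -> 'ecaeabd' left to right:
  Step 1: insert 'e' [insertion #1]
  Step 2: insert 'c' [insertion #2]
  Step 3: replace d->a
  Step 4: keep 'e'
  Step 5: replace b->a
  Step 6: keep 'b'
  Step 7: keep 'd'
Total insertions: 2

2


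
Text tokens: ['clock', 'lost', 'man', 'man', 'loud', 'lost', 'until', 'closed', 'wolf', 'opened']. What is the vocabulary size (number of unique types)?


Listing all tokens and tracking unique types:
  Token 1: 'clock' -> NEW (unique so far: 1)
  Token 2: 'lost' -> NEW (unique so far: 2)
  Token 3: 'man' -> NEW (unique so far: 3)
  Token 4: 'man' -> duplicate (unique so far: 3)
  Token 5: 'loud' -> NEW (unique so far: 4)
  Token 6: 'lost' -> duplicate (unique so far: 4)
  Token 7: 'until' -> NEW (unique so far: 5)
  Token 8: 'closed' -> NEW (unique so far: 6)
  Token 9: 'wolf' -> NEW (unique so far: 7)
  Token 10: 'opened' -> NEW (unique so far: 8)
Unique types: ('clock', 'closed', 'lost', 'loud', 'man', 'opened', 'until', 'wolf')
Vocabulary size: 8

8


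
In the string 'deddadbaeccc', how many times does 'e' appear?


Scanning 'deddadbaeccc' for 'e':
  Position 1: 'e' -> MATCH (count: 1)
  Position 8: 'e' -> MATCH (count: 2)
Total occurrences of 'e': 2

2


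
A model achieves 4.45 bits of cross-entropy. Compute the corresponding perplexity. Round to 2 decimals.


Perplexity formula: PP = 2^H
H = 4.45
PP = 2^4.45
Decompose: 2^4.45 = 2^4 * 2^0.45
2^4 = 16, 2^0.45 ~ 1.3660403
PP ~ 16 * 1.3660403 = 21.8566448
Rounded to 2 decimals: 21.86

21.86


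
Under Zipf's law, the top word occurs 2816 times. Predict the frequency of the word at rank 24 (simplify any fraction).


Zipf's law: freq(rank) = f1 / rank
f1 = 2816, rank = 24
freq = 2816 / 24
GCD(2816, 24) = 8
Simplified: 352/3

352/3


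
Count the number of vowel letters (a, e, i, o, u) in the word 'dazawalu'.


Scanning each character of 'dazawalu':
  Position 1: 'd' -> consonant (running count: 0)
  Position 2: 'a' -> vowel (running count: 1)
  Position 3: 'z' -> consonant (running count: 1)
  Position 4: 'a' -> vowel (running count: 2)
  Position 5: 'w' -> consonant (running count: 2)
  Position 6: 'a' -> vowel (running count: 3)
  Position 7: 'l' -> consonant (running count: 3)
  Position 8: 'u' -> vowel (running count: 4)
Total vowels: 4

4


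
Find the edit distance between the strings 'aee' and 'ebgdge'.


Building DP table for s1='aee' (len 3) and s2='ebgdge' (len 6):
       e  b  g  d  g  e
    0  1  2  3  4  5  6
  a 1  1  2  3  4  5  6
  e 2  1  2  3  4  5  5
  e 3  2  2  3  4  5  5
Edit distance = dp[3][6] = 5

5


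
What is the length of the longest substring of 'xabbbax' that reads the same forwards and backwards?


Scanning 'xabbbax' for palindromic substrings.
Substring at positions 0-6: 'xabbbax'.
Check: reverse('xabbbax') = 'xabbbax' -> palindrome confirmed.
No longer palindromic substring exists; longest length = 7

7


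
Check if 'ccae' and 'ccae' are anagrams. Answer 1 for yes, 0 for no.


Sort characters of 'ccae': 'acce'
Sort characters of 'ccae': 'acce'
Sorted forms match -> they ARE anagrams
Result: 1

1


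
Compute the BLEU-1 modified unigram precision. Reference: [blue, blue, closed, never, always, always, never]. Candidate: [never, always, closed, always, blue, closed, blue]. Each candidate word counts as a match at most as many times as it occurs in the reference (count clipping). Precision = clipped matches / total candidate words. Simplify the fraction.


Reference word counts: {'always': 2, 'blue': 2, 'closed': 1, 'never': 2}
Checking each candidate word (with clipping):
  'never' -> in reference (ref count 2, used 1/2) -> match (matches: 1)
  'always' -> in reference (ref count 2, used 1/2) -> match (matches: 2)
  'closed' -> in reference (ref count 1, used 1/1) -> match (matches: 3)
  'always' -> in reference (ref count 2, used 2/2) -> match (matches: 4)
  'blue' -> in reference (ref count 2, used 1/2) -> match (matches: 5)
  'closed' -> ref count 1 already used up (1/1) -> clipped, no match (matches: 5)
  'blue' -> in reference (ref count 2, used 2/2) -> match (matches: 6)
Clipped matches: 6, Candidate length: 7
Precision = 6/7

6/7


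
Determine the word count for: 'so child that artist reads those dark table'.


Counting words by splitting on spaces:
  Word 1: 'so'
  Word 2: 'child'
  Word 3: 'that'
  Word 4: 'artist'
  Word 5: 'reads'
  Word 6: 'those'
  Word 7: 'dark'
  Word 8: 'table'
Total words: 8

8


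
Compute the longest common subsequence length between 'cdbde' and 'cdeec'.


DP table for LCS of 'cdbde' and 'cdeec':
       c  d  e  e  c
    0  0  0  0  0  0
  c 0  1  1  1  1  1
  d 0  1  2  2  2  2
  b 0  1  2  2  2  2
  d 0  1  2  2  2  2
  e 0  1  2  3  3  3
LCS: 'cde'
LCS length = 3

3


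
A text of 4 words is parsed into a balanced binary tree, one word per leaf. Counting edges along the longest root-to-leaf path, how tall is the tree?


In a balanced binary tree with n leaves the deepest leaf is ceil(log2(n)) edges below the root.
log2(4) = 2.0000
ceil(2.0000) = 2
height (edges) = 2

2


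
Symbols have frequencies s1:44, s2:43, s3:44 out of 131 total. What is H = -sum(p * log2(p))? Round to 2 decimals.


Computing entropy H = -sum(p_i * log2(p_i)):
  s1: p = 44/131 = 0.3359, -p*log2(p) = 0.5287
  s2: p = 43/131 = 0.3282, -p*log2(p) = 0.5275
  s3: p = 44/131 = 0.3359, -p*log2(p) = 0.5287
H = sum of terms = 1.5849
Rounded to 2 decimals: 1.58

1.58
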